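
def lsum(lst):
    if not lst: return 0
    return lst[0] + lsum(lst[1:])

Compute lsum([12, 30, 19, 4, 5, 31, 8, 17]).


lsum([12, 30, 19, 4, 5, 31, 8, 17]) = 12 + lsum([30, 19, 4, 5, 31, 8, 17])
lsum([30, 19, 4, 5, 31, 8, 17]) = 30 + lsum([19, 4, 5, 31, 8, 17])
lsum([19, 4, 5, 31, 8, 17]) = 19 + lsum([4, 5, 31, 8, 17])
lsum([4, 5, 31, 8, 17]) = 4 + lsum([5, 31, 8, 17])
lsum([5, 31, 8, 17]) = 5 + lsum([31, 8, 17])
lsum([31, 8, 17]) = 31 + lsum([8, 17])
lsum([8, 17]) = 8 + lsum([17])
lsum([17]) = 17 + lsum([])
lsum([]) = 0  (base case)
Total: 12 + 30 + 19 + 4 + 5 + 31 + 8 + 17 + 0 = 126

126


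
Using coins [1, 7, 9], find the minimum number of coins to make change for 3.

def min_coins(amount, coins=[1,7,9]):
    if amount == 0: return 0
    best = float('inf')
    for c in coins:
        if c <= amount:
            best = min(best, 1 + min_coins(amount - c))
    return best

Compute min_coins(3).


Building up with DP:
min_coins(0) = 0
min_coins(1) = min(1+min_coins(0)=1+0=1) = 1
min_coins(2) = min(1+min_coins(1)=1+1=2) = 2
min_coins(3) = min(1+min_coins(2)=1+2=3) = 3

3


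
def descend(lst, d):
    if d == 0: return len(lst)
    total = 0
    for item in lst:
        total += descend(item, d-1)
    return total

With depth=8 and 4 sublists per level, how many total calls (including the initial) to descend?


At depth 0 (root): 1 call
At depth 1: each of 1 parents calls descend on 4 children = 4 calls
At depth 2: each of 4 parents calls descend on 4 children = 16 calls
At depth 3: each of 16 parents calls descend on 4 children = 64 calls
At depth 4: each of 64 parents calls descend on 4 children = 256 calls
At depth 5: each of 256 parents calls descend on 4 children = 1024 calls
At depth 6: each of 1024 parents calls descend on 4 children = 4096 calls
At depth 7: each of 4096 parents calls descend on 4 children = 16384 calls
At depth 8: each of 16384 parents calls descend on 4 children = 65536 calls
Total: 1 + 4 + 16 + 64 + 256 + 1024 + 4096 + 16384 + 65536 = 87381

87381


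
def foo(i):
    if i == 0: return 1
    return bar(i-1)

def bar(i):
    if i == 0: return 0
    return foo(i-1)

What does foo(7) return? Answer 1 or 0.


foo(7) = bar(6)
bar(6) = foo(5)
foo(5) = bar(4)
bar(4) = foo(3)
foo(3) = bar(2)
bar(2) = foo(1)
foo(1) = bar(0)
bar(0) = 0  (base case)
Result: 0

0


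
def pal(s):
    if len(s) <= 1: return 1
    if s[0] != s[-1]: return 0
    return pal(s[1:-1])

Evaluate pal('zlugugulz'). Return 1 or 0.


pal('zlugugulz'): s[0]='z' == s[-1]='z' -> check pal('lugugul')
pal('lugugul'): s[0]='l' == s[-1]='l' -> check pal('ugugu')
pal('ugugu'): s[0]='u' == s[-1]='u' -> check pal('gug')
pal('gug'): s[0]='g' == s[-1]='g' -> check pal('u')
pal('u'): len <= 1 -> return 1  (base case)
Result: 1 (palindrome)

1


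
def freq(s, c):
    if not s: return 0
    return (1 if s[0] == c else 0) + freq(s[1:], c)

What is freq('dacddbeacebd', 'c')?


s[0]='d' != 'c' -> 0
s[0]='a' != 'c' -> 0
s[0]='c' == 'c' -> 1
s[0]='d' != 'c' -> 0
s[0]='d' != 'c' -> 0
s[0]='b' != 'c' -> 0
s[0]='e' != 'c' -> 0
s[0]='a' != 'c' -> 0
s[0]='c' == 'c' -> 1
s[0]='e' != 'c' -> 0
s[0]='b' != 'c' -> 0
s[0]='d' != 'c' -> 0
Sum: 0 + 0 + 1 + 0 + 0 + 0 + 0 + 0 + 1 + 0 + 0 + 0 = 2

2


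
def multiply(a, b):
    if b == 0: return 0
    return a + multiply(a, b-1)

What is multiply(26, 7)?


multiply(26, 7) = 26 + multiply(26, 6)
multiply(26, 6) = 26 + multiply(26, 5)
multiply(26, 5) = 26 + multiply(26, 4)
multiply(26, 4) = 26 + multiply(26, 3)
multiply(26, 3) = 26 + multiply(26, 2)
multiply(26, 2) = 26 + multiply(26, 1)
multiply(26, 1) = 26 + multiply(26, 0)
multiply(26, 0) = 0  (base case)
Total: 26 + 26 + 26 + 26 + 26 + 26 + 26 + 0 = 182

182


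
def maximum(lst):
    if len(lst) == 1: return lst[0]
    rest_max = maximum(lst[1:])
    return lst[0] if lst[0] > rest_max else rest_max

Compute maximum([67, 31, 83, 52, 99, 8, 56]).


maximum([67, 31, 83, 52, 99, 8, 56]): compare 67 with maximum([31, 83, 52, 99, 8, 56])
maximum([31, 83, 52, 99, 8, 56]): compare 31 with maximum([83, 52, 99, 8, 56])
maximum([83, 52, 99, 8, 56]): compare 83 with maximum([52, 99, 8, 56])
maximum([52, 99, 8, 56]): compare 52 with maximum([99, 8, 56])
maximum([99, 8, 56]): compare 99 with maximum([8, 56])
maximum([8, 56]): compare 8 with maximum([56])
maximum([56]) = 56  (base case)
Compare 8 with 56 -> 56
Compare 99 with 56 -> 99
Compare 52 with 99 -> 99
Compare 83 with 99 -> 99
Compare 31 with 99 -> 99
Compare 67 with 99 -> 99

99


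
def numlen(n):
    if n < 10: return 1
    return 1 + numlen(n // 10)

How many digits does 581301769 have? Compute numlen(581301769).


numlen(581301769) = 1 + numlen(58130176)
numlen(58130176) = 1 + numlen(5813017)
numlen(5813017) = 1 + numlen(581301)
numlen(581301) = 1 + numlen(58130)
numlen(58130) = 1 + numlen(5813)
numlen(5813) = 1 + numlen(581)
numlen(581) = 1 + numlen(58)
numlen(58) = 1 + numlen(5)
numlen(5) = 1  (base case: 5 < 10)
Unwinding: 1 + 1 + 1 + 1 + 1 + 1 + 1 + 1 + 1 = 9

9


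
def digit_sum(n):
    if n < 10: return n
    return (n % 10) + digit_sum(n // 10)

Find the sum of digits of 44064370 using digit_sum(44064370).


digit_sum(44064370) = 0 + digit_sum(4406437)
digit_sum(4406437) = 7 + digit_sum(440643)
digit_sum(440643) = 3 + digit_sum(44064)
digit_sum(44064) = 4 + digit_sum(4406)
digit_sum(4406) = 6 + digit_sum(440)
digit_sum(440) = 0 + digit_sum(44)
digit_sum(44) = 4 + digit_sum(4)
digit_sum(4) = 4  (base case)
Total: 0 + 7 + 3 + 4 + 6 + 0 + 4 + 4 = 28

28


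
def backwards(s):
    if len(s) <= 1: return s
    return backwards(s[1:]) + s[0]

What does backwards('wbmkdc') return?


backwards('wbmkdc') = backwards('bmkdc') + 'w'
backwards('bmkdc') = backwards('mkdc') + 'b'
backwards('mkdc') = backwards('kdc') + 'm'
backwards('kdc') = backwards('dc') + 'k'
backwards('dc') = backwards('c') + 'd'
backwards('c') = 'c'  (base case)
Concatenating: 'c' + 'd' + 'k' + 'm' + 'b' + 'w' = 'cdkmbw'

cdkmbw


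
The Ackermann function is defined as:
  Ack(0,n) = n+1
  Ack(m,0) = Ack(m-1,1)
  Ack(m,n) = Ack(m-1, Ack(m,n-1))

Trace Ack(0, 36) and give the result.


Ack(0, 36) = 37
Result: Ack(0, 36) = 37

37


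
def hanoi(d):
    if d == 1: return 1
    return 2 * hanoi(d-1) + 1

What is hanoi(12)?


hanoi(12) = 2 * hanoi(11) + 1
hanoi(11) = 2 * hanoi(10) + 1
hanoi(10) = 2 * hanoi(9) + 1
hanoi(9) = 2 * hanoi(8) + 1
hanoi(8) = 2 * hanoi(7) + 1
hanoi(7) = 2 * hanoi(6) + 1
hanoi(6) = 2 * hanoi(5) + 1
hanoi(5) = 2 * hanoi(4) + 1
hanoi(4) = 2 * hanoi(3) + 1
hanoi(3) = 2 * hanoi(2) + 1
hanoi(2) = 2 * hanoi(1) + 1
hanoi(1) = 1  (base case)
hanoi(2) = 2 * 1 + 1 = 3
hanoi(3) = 2 * 3 + 1 = 7
hanoi(4) = 2 * 7 + 1 = 15
hanoi(5) = 2 * 15 + 1 = 31
hanoi(6) = 2 * 31 + 1 = 63
hanoi(7) = 2 * 63 + 1 = 127
hanoi(8) = 2 * 127 + 1 = 255
hanoi(9) = 2 * 255 + 1 = 511
hanoi(10) = 2 * 511 + 1 = 1023
hanoi(11) = 2 * 1023 + 1 = 2047
hanoi(12) = 2 * 2047 + 1 = 4095

4095


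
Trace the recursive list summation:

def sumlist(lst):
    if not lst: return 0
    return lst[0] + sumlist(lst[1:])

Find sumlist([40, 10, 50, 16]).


sumlist([40, 10, 50, 16]) = 40 + sumlist([10, 50, 16])
sumlist([10, 50, 16]) = 10 + sumlist([50, 16])
sumlist([50, 16]) = 50 + sumlist([16])
sumlist([16]) = 16 + sumlist([])
sumlist([]) = 0  (base case)
Total: 40 + 10 + 50 + 16 + 0 = 116

116


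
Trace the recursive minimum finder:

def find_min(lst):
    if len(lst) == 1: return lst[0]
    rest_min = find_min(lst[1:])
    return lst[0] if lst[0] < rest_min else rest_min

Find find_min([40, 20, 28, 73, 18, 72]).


find_min([40, 20, 28, 73, 18, 72]): compare 40 with find_min([20, 28, 73, 18, 72])
find_min([20, 28, 73, 18, 72]): compare 20 with find_min([28, 73, 18, 72])
find_min([28, 73, 18, 72]): compare 28 with find_min([73, 18, 72])
find_min([73, 18, 72]): compare 73 with find_min([18, 72])
find_min([18, 72]): compare 18 with find_min([72])
find_min([72]) = 72  (base case)
Compare 18 with 72 -> 18
Compare 73 with 18 -> 18
Compare 28 with 18 -> 18
Compare 20 with 18 -> 18
Compare 40 with 18 -> 18

18


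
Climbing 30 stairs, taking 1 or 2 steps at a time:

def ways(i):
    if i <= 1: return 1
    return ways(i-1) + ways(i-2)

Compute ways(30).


Building up from base cases:
ways(0) = 1
ways(1) = 1
ways(2) = ways(1) + ways(0) = 1 + 1 = 2
ways(3) = ways(2) + ways(1) = 2 + 1 = 3
ways(4) = ways(3) + ways(2) = 3 + 2 = 5
ways(5) = ways(4) + ways(3) = 5 + 3 = 8
ways(6) = ways(5) + ways(4) = 8 + 5 = 13
ways(7) = ways(6) + ways(5) = 13 + 8 = 21
ways(8) = ways(7) + ways(6) = 21 + 13 = 34
ways(9) = ways(8) + ways(7) = 34 + 21 = 55
ways(10) = ways(9) + ways(8) = 55 + 34 = 89
ways(11) = ways(10) + ways(9) = 89 + 55 = 144
ways(12) = ways(11) + ways(10) = 144 + 89 = 233
ways(13) = ways(12) + ways(11) = 233 + 144 = 377
ways(14) = ways(13) + ways(12) = 377 + 233 = 610
ways(15) = ways(14) + ways(13) = 610 + 377 = 987
ways(16) = ways(15) + ways(14) = 987 + 610 = 1597
ways(17) = ways(16) + ways(15) = 1597 + 987 = 2584
ways(18) = ways(17) + ways(16) = 2584 + 1597 = 4181
ways(19) = ways(18) + ways(17) = 4181 + 2584 = 6765
ways(20) = ways(19) + ways(18) = 6765 + 4181 = 10946
ways(21) = ways(20) + ways(19) = 10946 + 6765 = 17711
ways(22) = ways(21) + ways(20) = 17711 + 10946 = 28657
ways(23) = ways(22) + ways(21) = 28657 + 17711 = 46368
ways(24) = ways(23) + ways(22) = 46368 + 28657 = 75025
ways(25) = ways(24) + ways(23) = 75025 + 46368 = 121393
ways(26) = ways(25) + ways(24) = 121393 + 75025 = 196418
ways(27) = ways(26) + ways(25) = 196418 + 121393 = 317811
ways(28) = ways(27) + ways(26) = 317811 + 196418 = 514229
ways(29) = ways(28) + ways(27) = 514229 + 317811 = 832040
ways(30) = ways(29) + ways(28) = 832040 + 514229 = 1346269

1346269


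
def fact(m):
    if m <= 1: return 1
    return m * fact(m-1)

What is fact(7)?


fact(7)
= 7 * fact(6)
= 7 * 6 * fact(5)
= 7 * 6 * 5 * fact(4)
= 7 * 6 * 5 * 4 * fact(3)
= 7 * 6 * 5 * 4 * 3 * fact(2)
= 7 * 6 * 5 * 4 * 3 * 2 * fact(1)
= 7 * 6 * 5 * 4 * 3 * 2 * 1
= 5040

5040


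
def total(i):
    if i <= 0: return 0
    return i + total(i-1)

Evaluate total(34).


total(34)
= 34 + 33 + 32 + 31 + 30 + 29 + 28 + 27 + 26 + 25 + 24 + 23 + 22 + 21 + 20 + 19 + 18 + 17 + 16 + 15 + 14 + 13 + 12 + 11 + 10 + 9 + 8 + 7 + 6 + 5 + 4 + 3 + 2 + 1 + total(0)
= 34 + 33 + 32 + 31 + 30 + 29 + 28 + 27 + 26 + 25 + 24 + 23 + 22 + 21 + 20 + 19 + 18 + 17 + 16 + 15 + 14 + 13 + 12 + 11 + 10 + 9 + 8 + 7 + 6 + 5 + 4 + 3 + 2 + 1 + 0
= 595

595


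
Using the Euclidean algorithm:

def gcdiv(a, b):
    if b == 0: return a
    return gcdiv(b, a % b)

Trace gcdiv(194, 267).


gcdiv(194, 267) = gcdiv(267, 194)
gcdiv(267, 194) = gcdiv(194, 73)
gcdiv(194, 73) = gcdiv(73, 48)
gcdiv(73, 48) = gcdiv(48, 25)
gcdiv(48, 25) = gcdiv(25, 23)
gcdiv(25, 23) = gcdiv(23, 2)
gcdiv(23, 2) = gcdiv(2, 1)
gcdiv(2, 1) = gcdiv(1, 0)
gcdiv(1, 0) = 1  (base case)

1


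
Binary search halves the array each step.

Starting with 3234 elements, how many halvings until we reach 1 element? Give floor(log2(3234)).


3234 / 2 = 1617
1617 / 2 = 808
808 / 2 = 404
404 / 2 = 202
202 / 2 = 101
101 / 2 = 50
50 / 2 = 25
25 / 2 = 12
12 / 2 = 6
6 / 2 = 3
3 / 2 = 1
Reached 1 after 11 halvings

11


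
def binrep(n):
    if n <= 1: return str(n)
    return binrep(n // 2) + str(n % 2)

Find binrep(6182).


binrep(6182) = binrep(3091) + '0'
binrep(3091) = binrep(1545) + '1'
binrep(1545) = binrep(772) + '1'
binrep(772) = binrep(386) + '0'
binrep(386) = binrep(193) + '0'
binrep(193) = binrep(96) + '1'
binrep(96) = binrep(48) + '0'
binrep(48) = binrep(24) + '0'
binrep(24) = binrep(12) + '0'
binrep(12) = binrep(6) + '0'
binrep(6) = binrep(3) + '0'
binrep(3) = binrep(1) + '1'
binrep(1) = '1'  (base case)
Concatenating: '1' + '1' + '0' + '0' + '0' + '0' + '0' + '1' + '0' + '0' + '1' + '1' + '0' = '1100000100110'

1100000100110


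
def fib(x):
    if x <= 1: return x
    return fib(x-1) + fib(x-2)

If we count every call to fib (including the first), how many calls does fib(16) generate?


Let C(n) = total calls for fib(n)
C(0) = 1, C(1) = 1
C(2) = 1 + C(1) + C(0) = 1 + 1 + 1 = 3
C(3) = 1 + C(2) + C(1) = 1 + 3 + 1 = 5
C(4) = 1 + C(3) + C(2) = 1 + 5 + 3 = 9
C(5) = 1 + C(4) + C(3) = 1 + 9 + 5 = 15
C(6) = 1 + C(5) + C(4) = 1 + 15 + 9 = 25
C(7) = 1 + C(6) + C(5) = 1 + 25 + 15 = 41
C(8) = 1 + C(7) + C(6) = 1 + 41 + 25 = 67
C(9) = 1 + C(8) + C(7) = 1 + 67 + 41 = 109
C(10) = 1 + C(9) + C(8) = 1 + 109 + 67 = 177
C(11) = 1 + C(10) + C(9) = 1 + 177 + 109 = 287
C(12) = 1 + C(11) + C(10) = 1 + 287 + 177 = 465
C(13) = 1 + C(12) + C(11) = 1 + 465 + 287 = 753
C(14) = 1 + C(13) + C(12) = 1 + 753 + 465 = 1219
C(15) = 1 + C(14) + C(13) = 1 + 1219 + 753 = 1973
C(16) = 1 + C(15) + C(14) = 1 + 1973 + 1219 = 3193

3193


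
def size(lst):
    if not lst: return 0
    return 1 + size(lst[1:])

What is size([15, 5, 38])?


size([15, 5, 38]) = 1 + size([5, 38])
size([5, 38]) = 1 + size([38])
size([38]) = 1 + size([])
size([]) = 0  (base case)
Unwinding: 1 + 1 + 1 + 0 = 3

3


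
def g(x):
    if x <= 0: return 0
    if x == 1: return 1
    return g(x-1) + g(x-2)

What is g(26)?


Computing g(26) bottom-up:
g(0) = 0
g(1) = 1
g(2) = g(1) + g(0) = 1 + 0 = 1
g(3) = g(2) + g(1) = 1 + 1 = 2
g(4) = g(3) + g(2) = 2 + 1 = 3
g(5) = g(4) + g(3) = 3 + 2 = 5
g(6) = g(5) + g(4) = 5 + 3 = 8
g(7) = g(6) + g(5) = 8 + 5 = 13
g(8) = g(7) + g(6) = 13 + 8 = 21
g(9) = g(8) + g(7) = 21 + 13 = 34
g(10) = g(9) + g(8) = 34 + 21 = 55
g(11) = g(10) + g(9) = 55 + 34 = 89
g(12) = g(11) + g(10) = 89 + 55 = 144
g(13) = g(12) + g(11) = 144 + 89 = 233
g(14) = g(13) + g(12) = 233 + 144 = 377
g(15) = g(14) + g(13) = 377 + 233 = 610
g(16) = g(15) + g(14) = 610 + 377 = 987
g(17) = g(16) + g(15) = 987 + 610 = 1597
g(18) = g(17) + g(16) = 1597 + 987 = 2584
g(19) = g(18) + g(17) = 2584 + 1597 = 4181
g(20) = g(19) + g(18) = 4181 + 2584 = 6765
g(21) = g(20) + g(19) = 6765 + 4181 = 10946
g(22) = g(21) + g(20) = 10946 + 6765 = 17711
g(23) = g(22) + g(21) = 17711 + 10946 = 28657
g(24) = g(23) + g(22) = 28657 + 17711 = 46368
g(25) = g(24) + g(23) = 46368 + 28657 = 75025
g(26) = g(25) + g(24) = 75025 + 46368 = 121393

121393


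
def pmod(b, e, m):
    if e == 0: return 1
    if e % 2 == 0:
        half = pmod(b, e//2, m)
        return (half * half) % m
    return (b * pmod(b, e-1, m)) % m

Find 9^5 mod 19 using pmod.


pmod(9, 5, 19): e is odd, compute pmod(9, 4, 19)
  pmod(9, 4, 19): e is even, compute pmod(9, 2, 19)
    pmod(9, 2, 19): e is even, compute pmod(9, 1, 19)
      pmod(9, 1, 19): e is odd, compute pmod(9, 0, 19)
        pmod(9, 0, 19) = 1
      (9 * 1) % 19 = 9
    half=9, (9*9) % 19 = 5
  half=5, (5*5) % 19 = 6
(9 * 6) % 19 = 16

16


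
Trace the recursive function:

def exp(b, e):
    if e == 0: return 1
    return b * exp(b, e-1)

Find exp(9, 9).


exp(9, 9)
= 9 * exp(9, 8)
= 9 * 9 * exp(9, 7)
= 9 * 9 * 9 * exp(9, 6)
= 9 * 9 * 9 * 9 * exp(9, 5)
= 9 * 9 * 9 * 9 * 9 * exp(9, 4)
= 9 * 9 * 9 * 9 * 9 * 9 * exp(9, 3)
= 9 * 9 * 9 * 9 * 9 * 9 * 9 * exp(9, 2)
= 9 * 9 * 9 * 9 * 9 * 9 * 9 * 9 * exp(9, 1)
= 9 * 9 * 9 * 9 * 9 * 9 * 9 * 9 * 9 * exp(9, 0)
= 9 * 9 * 9 * 9 * 9 * 9 * 9 * 9 * 9 * 1
= 387420489

387420489


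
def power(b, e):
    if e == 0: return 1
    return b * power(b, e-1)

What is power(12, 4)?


power(12, 4)
= 12 * power(12, 3)
= 12 * 12 * power(12, 2)
= 12 * 12 * 12 * power(12, 1)
= 12 * 12 * 12 * 12 * power(12, 0)
= 12 * 12 * 12 * 12 * 1
= 20736

20736


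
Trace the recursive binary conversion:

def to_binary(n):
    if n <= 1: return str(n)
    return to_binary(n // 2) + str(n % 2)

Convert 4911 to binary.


to_binary(4911) = to_binary(2455) + '1'
to_binary(2455) = to_binary(1227) + '1'
to_binary(1227) = to_binary(613) + '1'
to_binary(613) = to_binary(306) + '1'
to_binary(306) = to_binary(153) + '0'
to_binary(153) = to_binary(76) + '1'
to_binary(76) = to_binary(38) + '0'
to_binary(38) = to_binary(19) + '0'
to_binary(19) = to_binary(9) + '1'
to_binary(9) = to_binary(4) + '1'
to_binary(4) = to_binary(2) + '0'
to_binary(2) = to_binary(1) + '0'
to_binary(1) = '1'  (base case)
Concatenating: '1' + '0' + '0' + '1' + '1' + '0' + '0' + '1' + '0' + '1' + '1' + '1' + '1' = '1001100101111'

1001100101111


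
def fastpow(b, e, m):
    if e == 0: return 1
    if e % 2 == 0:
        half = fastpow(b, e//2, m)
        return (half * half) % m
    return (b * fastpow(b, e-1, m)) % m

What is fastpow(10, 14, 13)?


fastpow(10, 14, 13): e is even, compute fastpow(10, 7, 13)
  fastpow(10, 7, 13): e is odd, compute fastpow(10, 6, 13)
    fastpow(10, 6, 13): e is even, compute fastpow(10, 3, 13)
      fastpow(10, 3, 13): e is odd, compute fastpow(10, 2, 13)
        fastpow(10, 2, 13): e is even, compute fastpow(10, 1, 13)
          fastpow(10, 1, 13): e is odd, compute fastpow(10, 0, 13)
          fastpow(10, 0, 13) = 1
          (10 * 1) % 13 = 10
        half=10, (10*10) % 13 = 9
      (10 * 9) % 13 = 12
    half=12, (12*12) % 13 = 1
  (10 * 1) % 13 = 10
half=10, (10*10) % 13 = 9

9


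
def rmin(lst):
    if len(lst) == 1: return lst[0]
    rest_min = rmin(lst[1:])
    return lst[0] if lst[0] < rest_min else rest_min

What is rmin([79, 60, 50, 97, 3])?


rmin([79, 60, 50, 97, 3]): compare 79 with rmin([60, 50, 97, 3])
rmin([60, 50, 97, 3]): compare 60 with rmin([50, 97, 3])
rmin([50, 97, 3]): compare 50 with rmin([97, 3])
rmin([97, 3]): compare 97 with rmin([3])
rmin([3]) = 3  (base case)
Compare 97 with 3 -> 3
Compare 50 with 3 -> 3
Compare 60 with 3 -> 3
Compare 79 with 3 -> 3

3


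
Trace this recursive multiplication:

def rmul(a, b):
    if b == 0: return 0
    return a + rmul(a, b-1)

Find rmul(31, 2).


rmul(31, 2) = 31 + rmul(31, 1)
rmul(31, 1) = 31 + rmul(31, 0)
rmul(31, 0) = 0  (base case)
Total: 31 + 31 + 0 = 62

62


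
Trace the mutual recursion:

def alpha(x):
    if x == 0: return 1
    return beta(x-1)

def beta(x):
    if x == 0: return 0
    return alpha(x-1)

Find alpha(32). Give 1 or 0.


alpha(32) = beta(31)
beta(31) = alpha(30)
alpha(30) = beta(29)
beta(29) = alpha(28)
alpha(28) = beta(27)
beta(27) = alpha(26)
alpha(26) = beta(25)
beta(25) = alpha(24)
alpha(24) = beta(23)
beta(23) = alpha(22)
alpha(22) = beta(21)
beta(21) = alpha(20)
alpha(20) = beta(19)
beta(19) = alpha(18)
alpha(18) = beta(17)
beta(17) = alpha(16)
alpha(16) = beta(15)
beta(15) = alpha(14)
alpha(14) = beta(13)
beta(13) = alpha(12)
alpha(12) = beta(11)
beta(11) = alpha(10)
alpha(10) = beta(9)
beta(9) = alpha(8)
alpha(8) = beta(7)
beta(7) = alpha(6)
alpha(6) = beta(5)
beta(5) = alpha(4)
alpha(4) = beta(3)
beta(3) = alpha(2)
alpha(2) = beta(1)
beta(1) = alpha(0)
alpha(0) = 1  (base case)
Result: 1

1


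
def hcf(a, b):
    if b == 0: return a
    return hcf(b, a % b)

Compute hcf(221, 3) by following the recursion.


hcf(221, 3) = hcf(3, 2)
hcf(3, 2) = hcf(2, 1)
hcf(2, 1) = hcf(1, 0)
hcf(1, 0) = 1  (base case)

1


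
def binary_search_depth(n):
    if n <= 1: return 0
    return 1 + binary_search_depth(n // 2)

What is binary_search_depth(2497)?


2497 / 2 = 1248
1248 / 2 = 624
624 / 2 = 312
312 / 2 = 156
156 / 2 = 78
78 / 2 = 39
39 / 2 = 19
19 / 2 = 9
9 / 2 = 4
4 / 2 = 2
2 / 2 = 1
Reached 1 after 11 halvings

11


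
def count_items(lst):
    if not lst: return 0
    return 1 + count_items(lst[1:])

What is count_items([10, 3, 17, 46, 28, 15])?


count_items([10, 3, 17, 46, 28, 15]) = 1 + count_items([3, 17, 46, 28, 15])
count_items([3, 17, 46, 28, 15]) = 1 + count_items([17, 46, 28, 15])
count_items([17, 46, 28, 15]) = 1 + count_items([46, 28, 15])
count_items([46, 28, 15]) = 1 + count_items([28, 15])
count_items([28, 15]) = 1 + count_items([15])
count_items([15]) = 1 + count_items([])
count_items([]) = 0  (base case)
Unwinding: 1 + 1 + 1 + 1 + 1 + 1 + 0 = 6

6


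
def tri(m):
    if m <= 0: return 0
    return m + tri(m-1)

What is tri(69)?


tri(69)
= 69 + 68 + 67 + 66 + 65 + 64 + 63 + 62 + 61 + 60 + 59 + 58 + 57 + 56 + 55 + 54 + 53 + 52 + 51 + 50 + 49 + 48 + 47 + 46 + 45 + 44 + 43 + 42 + 41 + 40 + 39 + 38 + 37 + 36 + 35 + 34 + 33 + 32 + 31 + 30 + 29 + 28 + 27 + 26 + 25 + 24 + 23 + 22 + 21 + 20 + 19 + 18 + 17 + 16 + 15 + 14 + 13 + 12 + 11 + 10 + 9 + 8 + 7 + 6 + 5 + 4 + 3 + 2 + 1 + tri(0)
= 69 + 68 + 67 + 66 + 65 + 64 + 63 + 62 + 61 + 60 + 59 + 58 + 57 + 56 + 55 + 54 + 53 + 52 + 51 + 50 + 49 + 48 + 47 + 46 + 45 + 44 + 43 + 42 + 41 + 40 + 39 + 38 + 37 + 36 + 35 + 34 + 33 + 32 + 31 + 30 + 29 + 28 + 27 + 26 + 25 + 24 + 23 + 22 + 21 + 20 + 19 + 18 + 17 + 16 + 15 + 14 + 13 + 12 + 11 + 10 + 9 + 8 + 7 + 6 + 5 + 4 + 3 + 2 + 1 + 0
= 2415

2415


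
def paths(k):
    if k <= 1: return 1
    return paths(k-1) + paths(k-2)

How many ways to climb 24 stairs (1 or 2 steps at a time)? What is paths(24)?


Building up from base cases:
paths(0) = 1
paths(1) = 1
paths(2) = paths(1) + paths(0) = 1 + 1 = 2
paths(3) = paths(2) + paths(1) = 2 + 1 = 3
paths(4) = paths(3) + paths(2) = 3 + 2 = 5
paths(5) = paths(4) + paths(3) = 5 + 3 = 8
paths(6) = paths(5) + paths(4) = 8 + 5 = 13
paths(7) = paths(6) + paths(5) = 13 + 8 = 21
paths(8) = paths(7) + paths(6) = 21 + 13 = 34
paths(9) = paths(8) + paths(7) = 34 + 21 = 55
paths(10) = paths(9) + paths(8) = 55 + 34 = 89
paths(11) = paths(10) + paths(9) = 89 + 55 = 144
paths(12) = paths(11) + paths(10) = 144 + 89 = 233
paths(13) = paths(12) + paths(11) = 233 + 144 = 377
paths(14) = paths(13) + paths(12) = 377 + 233 = 610
paths(15) = paths(14) + paths(13) = 610 + 377 = 987
paths(16) = paths(15) + paths(14) = 987 + 610 = 1597
paths(17) = paths(16) + paths(15) = 1597 + 987 = 2584
paths(18) = paths(17) + paths(16) = 2584 + 1597 = 4181
paths(19) = paths(18) + paths(17) = 4181 + 2584 = 6765
paths(20) = paths(19) + paths(18) = 6765 + 4181 = 10946
paths(21) = paths(20) + paths(19) = 10946 + 6765 = 17711
paths(22) = paths(21) + paths(20) = 17711 + 10946 = 28657
paths(23) = paths(22) + paths(21) = 28657 + 17711 = 46368
paths(24) = paths(23) + paths(22) = 46368 + 28657 = 75025

75025


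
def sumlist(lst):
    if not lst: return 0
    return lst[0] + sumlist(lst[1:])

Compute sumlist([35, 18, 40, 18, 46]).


sumlist([35, 18, 40, 18, 46]) = 35 + sumlist([18, 40, 18, 46])
sumlist([18, 40, 18, 46]) = 18 + sumlist([40, 18, 46])
sumlist([40, 18, 46]) = 40 + sumlist([18, 46])
sumlist([18, 46]) = 18 + sumlist([46])
sumlist([46]) = 46 + sumlist([])
sumlist([]) = 0  (base case)
Total: 35 + 18 + 40 + 18 + 46 + 0 = 157

157


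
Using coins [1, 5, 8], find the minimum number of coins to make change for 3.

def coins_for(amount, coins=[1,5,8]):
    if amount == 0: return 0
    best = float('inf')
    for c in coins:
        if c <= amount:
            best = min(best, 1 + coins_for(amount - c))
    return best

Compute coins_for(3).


Building up with DP:
coins_for(0) = 0
coins_for(1) = min(1+coins_for(0)=1+0=1) = 1
coins_for(2) = min(1+coins_for(1)=1+1=2) = 2
coins_for(3) = min(1+coins_for(2)=1+2=3) = 3

3


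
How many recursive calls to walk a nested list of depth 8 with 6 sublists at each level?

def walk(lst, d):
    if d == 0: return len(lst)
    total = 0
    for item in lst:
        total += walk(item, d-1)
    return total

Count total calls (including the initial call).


At depth 0 (root): 1 call
At depth 1: each of 1 parents calls walk on 6 children = 6 calls
At depth 2: each of 6 parents calls walk on 6 children = 36 calls
At depth 3: each of 36 parents calls walk on 6 children = 216 calls
At depth 4: each of 216 parents calls walk on 6 children = 1296 calls
At depth 5: each of 1296 parents calls walk on 6 children = 7776 calls
At depth 6: each of 7776 parents calls walk on 6 children = 46656 calls
At depth 7: each of 46656 parents calls walk on 6 children = 279936 calls
At depth 8: each of 279936 parents calls walk on 6 children = 1679616 calls
Total: 1 + 6 + 36 + 216 + 1296 + 7776 + 46656 + 279936 + 1679616 = 2015539

2015539


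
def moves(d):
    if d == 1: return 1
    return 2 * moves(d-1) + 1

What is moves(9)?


moves(9) = 2 * moves(8) + 1
moves(8) = 2 * moves(7) + 1
moves(7) = 2 * moves(6) + 1
moves(6) = 2 * moves(5) + 1
moves(5) = 2 * moves(4) + 1
moves(4) = 2 * moves(3) + 1
moves(3) = 2 * moves(2) + 1
moves(2) = 2 * moves(1) + 1
moves(1) = 1  (base case)
moves(2) = 2 * 1 + 1 = 3
moves(3) = 2 * 3 + 1 = 7
moves(4) = 2 * 7 + 1 = 15
moves(5) = 2 * 15 + 1 = 31
moves(6) = 2 * 31 + 1 = 63
moves(7) = 2 * 63 + 1 = 127
moves(8) = 2 * 127 + 1 = 255
moves(9) = 2 * 255 + 1 = 511

511


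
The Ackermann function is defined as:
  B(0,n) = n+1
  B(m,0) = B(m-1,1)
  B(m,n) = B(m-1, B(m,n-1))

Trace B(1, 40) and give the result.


B(1, 40) = B(0, B(1, 39))
  B(1, 39) = B(0, B(1, 38))
    B(1, 38) = B(0, B(1, 37))
      B(1, 37) = B(0, B(1, 36))
        B(1, 36) = B(0, B(1, 35))
          B(1, 35) = B(0, B(1, 34))
          B(1, 34) = B(0, B(1, 33))
          B(1, 33) = B(0, B(1, 32))
          B(1, 32) = B(0, B(1, 31))
          B(1, 31) = B(0, B(1, 30))
          B(1, 30) = B(0, B(1, 29))
          B(1, 29) = B(0, B(1, 28))
          B(1, 28) = B(0, B(1, 27))
          B(1, 27) = B(0, B(1, 26))
          B(1, 26) = B(0, B(1, 25))
          B(1, 25) = B(0, B(1, 24))
          B(1, 24) = B(0, B(1, 23))
          B(1, 23) = B(0, B(1, 22))
          B(1, 22) = B(0, B(1, 21))
          B(1, 21) = B(0, B(1, 20))
          B(1, 20) = B(0, B(1, 19))
          B(1, 19) = B(0, B(1, 18))
          B(1, 18) = B(0, B(1, 17))
          B(1, 17) = B(0, B(1, 16))
          B(1, 16) = B(0, B(1, 15))
... (trace truncated)
Result: B(1, 40) = 42

42


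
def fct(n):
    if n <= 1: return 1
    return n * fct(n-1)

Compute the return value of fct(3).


fct(3)
= 3 * fct(2)
= 3 * 2 * fct(1)
= 3 * 2 * 1
= 6

6


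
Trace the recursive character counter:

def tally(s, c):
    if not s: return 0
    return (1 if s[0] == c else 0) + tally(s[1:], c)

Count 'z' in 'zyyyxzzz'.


s[0]='z' == 'z' -> 1
s[0]='y' != 'z' -> 0
s[0]='y' != 'z' -> 0
s[0]='y' != 'z' -> 0
s[0]='x' != 'z' -> 0
s[0]='z' == 'z' -> 1
s[0]='z' == 'z' -> 1
s[0]='z' == 'z' -> 1
Sum: 1 + 0 + 0 + 0 + 0 + 1 + 1 + 1 = 4

4


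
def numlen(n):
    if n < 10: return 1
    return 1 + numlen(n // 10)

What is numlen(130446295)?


numlen(130446295) = 1 + numlen(13044629)
numlen(13044629) = 1 + numlen(1304462)
numlen(1304462) = 1 + numlen(130446)
numlen(130446) = 1 + numlen(13044)
numlen(13044) = 1 + numlen(1304)
numlen(1304) = 1 + numlen(130)
numlen(130) = 1 + numlen(13)
numlen(13) = 1 + numlen(1)
numlen(1) = 1  (base case: 1 < 10)
Unwinding: 1 + 1 + 1 + 1 + 1 + 1 + 1 + 1 + 1 = 9

9


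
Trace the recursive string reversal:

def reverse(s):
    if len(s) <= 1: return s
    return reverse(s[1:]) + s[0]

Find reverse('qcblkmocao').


reverse('qcblkmocao') = reverse('cblkmocao') + 'q'
reverse('cblkmocao') = reverse('blkmocao') + 'c'
reverse('blkmocao') = reverse('lkmocao') + 'b'
reverse('lkmocao') = reverse('kmocao') + 'l'
reverse('kmocao') = reverse('mocao') + 'k'
reverse('mocao') = reverse('ocao') + 'm'
reverse('ocao') = reverse('cao') + 'o'
reverse('cao') = reverse('ao') + 'c'
reverse('ao') = reverse('o') + 'a'
reverse('o') = 'o'  (base case)
Concatenating: 'o' + 'a' + 'c' + 'o' + 'm' + 'k' + 'l' + 'b' + 'c' + 'q' = 'oacomklbcq'

oacomklbcq


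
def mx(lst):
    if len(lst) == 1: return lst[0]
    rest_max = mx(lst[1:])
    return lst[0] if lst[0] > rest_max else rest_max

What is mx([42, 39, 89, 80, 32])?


mx([42, 39, 89, 80, 32]): compare 42 with mx([39, 89, 80, 32])
mx([39, 89, 80, 32]): compare 39 with mx([89, 80, 32])
mx([89, 80, 32]): compare 89 with mx([80, 32])
mx([80, 32]): compare 80 with mx([32])
mx([32]) = 32  (base case)
Compare 80 with 32 -> 80
Compare 89 with 80 -> 89
Compare 39 with 89 -> 89
Compare 42 with 89 -> 89

89


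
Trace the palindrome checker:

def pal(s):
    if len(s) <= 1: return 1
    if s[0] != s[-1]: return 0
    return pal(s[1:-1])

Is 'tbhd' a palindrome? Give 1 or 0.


pal('tbhd'): s[0]='t' != s[-1]='d' -> return 0
Result: 0 (not a palindrome)

0


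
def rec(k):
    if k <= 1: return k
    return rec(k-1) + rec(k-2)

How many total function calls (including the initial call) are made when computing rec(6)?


Let C(n) = total calls for rec(n)
C(0) = 1, C(1) = 1
C(2) = 1 + C(1) + C(0) = 1 + 1 + 1 = 3
C(3) = 1 + C(2) + C(1) = 1 + 3 + 1 = 5
C(4) = 1 + C(3) + C(2) = 1 + 5 + 3 = 9
C(5) = 1 + C(4) + C(3) = 1 + 9 + 5 = 15
C(6) = 1 + C(5) + C(4) = 1 + 15 + 9 = 25

25


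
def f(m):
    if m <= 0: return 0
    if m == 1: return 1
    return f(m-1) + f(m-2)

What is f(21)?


Computing f(21) bottom-up:
f(0) = 0
f(1) = 1
f(2) = f(1) + f(0) = 1 + 0 = 1
f(3) = f(2) + f(1) = 1 + 1 = 2
f(4) = f(3) + f(2) = 2 + 1 = 3
f(5) = f(4) + f(3) = 3 + 2 = 5
f(6) = f(5) + f(4) = 5 + 3 = 8
f(7) = f(6) + f(5) = 8 + 5 = 13
f(8) = f(7) + f(6) = 13 + 8 = 21
f(9) = f(8) + f(7) = 21 + 13 = 34
f(10) = f(9) + f(8) = 34 + 21 = 55
f(11) = f(10) + f(9) = 55 + 34 = 89
f(12) = f(11) + f(10) = 89 + 55 = 144
f(13) = f(12) + f(11) = 144 + 89 = 233
f(14) = f(13) + f(12) = 233 + 144 = 377
f(15) = f(14) + f(13) = 377 + 233 = 610
f(16) = f(15) + f(14) = 610 + 377 = 987
f(17) = f(16) + f(15) = 987 + 610 = 1597
f(18) = f(17) + f(16) = 1597 + 987 = 2584
f(19) = f(18) + f(17) = 2584 + 1597 = 4181
f(20) = f(19) + f(18) = 4181 + 2584 = 6765
f(21) = f(20) + f(19) = 6765 + 4181 = 10946

10946


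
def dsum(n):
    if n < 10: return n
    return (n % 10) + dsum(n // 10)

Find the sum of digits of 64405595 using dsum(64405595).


dsum(64405595) = 5 + dsum(6440559)
dsum(6440559) = 9 + dsum(644055)
dsum(644055) = 5 + dsum(64405)
dsum(64405) = 5 + dsum(6440)
dsum(6440) = 0 + dsum(644)
dsum(644) = 4 + dsum(64)
dsum(64) = 4 + dsum(6)
dsum(6) = 6  (base case)
Total: 5 + 9 + 5 + 5 + 0 + 4 + 4 + 6 = 38

38


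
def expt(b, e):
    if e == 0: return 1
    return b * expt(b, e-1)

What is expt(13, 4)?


expt(13, 4)
= 13 * expt(13, 3)
= 13 * 13 * expt(13, 2)
= 13 * 13 * 13 * expt(13, 1)
= 13 * 13 * 13 * 13 * expt(13, 0)
= 13 * 13 * 13 * 13 * 1
= 28561

28561


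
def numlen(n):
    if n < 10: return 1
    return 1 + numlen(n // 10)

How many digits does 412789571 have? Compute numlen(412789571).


numlen(412789571) = 1 + numlen(41278957)
numlen(41278957) = 1 + numlen(4127895)
numlen(4127895) = 1 + numlen(412789)
numlen(412789) = 1 + numlen(41278)
numlen(41278) = 1 + numlen(4127)
numlen(4127) = 1 + numlen(412)
numlen(412) = 1 + numlen(41)
numlen(41) = 1 + numlen(4)
numlen(4) = 1  (base case: 4 < 10)
Unwinding: 1 + 1 + 1 + 1 + 1 + 1 + 1 + 1 + 1 = 9

9


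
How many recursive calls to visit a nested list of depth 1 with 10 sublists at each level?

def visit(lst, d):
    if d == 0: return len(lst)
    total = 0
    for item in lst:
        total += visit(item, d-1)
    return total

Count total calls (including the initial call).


At depth 0 (root): 1 call
At depth 1: each of 1 parents calls visit on 10 children = 10 calls
Total: 1 + 10 = 11

11


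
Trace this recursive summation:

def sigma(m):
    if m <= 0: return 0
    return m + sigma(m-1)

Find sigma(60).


sigma(60)
= 60 + 59 + 58 + 57 + 56 + 55 + 54 + 53 + 52 + 51 + 50 + 49 + 48 + 47 + 46 + 45 + 44 + 43 + 42 + 41 + 40 + 39 + 38 + 37 + 36 + 35 + 34 + 33 + 32 + 31 + 30 + 29 + 28 + 27 + 26 + 25 + 24 + 23 + 22 + 21 + 20 + 19 + 18 + 17 + 16 + 15 + 14 + 13 + 12 + 11 + 10 + 9 + 8 + 7 + 6 + 5 + 4 + 3 + 2 + 1 + sigma(0)
= 60 + 59 + 58 + 57 + 56 + 55 + 54 + 53 + 52 + 51 + 50 + 49 + 48 + 47 + 46 + 45 + 44 + 43 + 42 + 41 + 40 + 39 + 38 + 37 + 36 + 35 + 34 + 33 + 32 + 31 + 30 + 29 + 28 + 27 + 26 + 25 + 24 + 23 + 22 + 21 + 20 + 19 + 18 + 17 + 16 + 15 + 14 + 13 + 12 + 11 + 10 + 9 + 8 + 7 + 6 + 5 + 4 + 3 + 2 + 1 + 0
= 1830

1830


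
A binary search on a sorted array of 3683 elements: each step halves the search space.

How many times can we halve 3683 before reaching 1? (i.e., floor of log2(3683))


3683 / 2 = 1841
1841 / 2 = 920
920 / 2 = 460
460 / 2 = 230
230 / 2 = 115
115 / 2 = 57
57 / 2 = 28
28 / 2 = 14
14 / 2 = 7
7 / 2 = 3
3 / 2 = 1
Reached 1 after 11 halvings

11


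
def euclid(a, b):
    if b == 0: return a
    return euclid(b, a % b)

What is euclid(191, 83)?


euclid(191, 83) = euclid(83, 25)
euclid(83, 25) = euclid(25, 8)
euclid(25, 8) = euclid(8, 1)
euclid(8, 1) = euclid(1, 0)
euclid(1, 0) = 1  (base case)

1


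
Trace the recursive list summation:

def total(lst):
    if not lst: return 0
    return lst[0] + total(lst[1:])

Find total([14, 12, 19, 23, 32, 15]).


total([14, 12, 19, 23, 32, 15]) = 14 + total([12, 19, 23, 32, 15])
total([12, 19, 23, 32, 15]) = 12 + total([19, 23, 32, 15])
total([19, 23, 32, 15]) = 19 + total([23, 32, 15])
total([23, 32, 15]) = 23 + total([32, 15])
total([32, 15]) = 32 + total([15])
total([15]) = 15 + total([])
total([]) = 0  (base case)
Total: 14 + 12 + 19 + 23 + 32 + 15 + 0 = 115

115


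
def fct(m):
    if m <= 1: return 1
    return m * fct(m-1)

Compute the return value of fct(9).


fct(9)
= 9 * fct(8)
= 9 * 8 * fct(7)
= 9 * 8 * 7 * fct(6)
= 9 * 8 * 7 * 6 * fct(5)
= 9 * 8 * 7 * 6 * 5 * fct(4)
= 9 * 8 * 7 * 6 * 5 * 4 * fct(3)
= 9 * 8 * 7 * 6 * 5 * 4 * 3 * fct(2)
= 9 * 8 * 7 * 6 * 5 * 4 * 3 * 2 * fct(1)
= 9 * 8 * 7 * 6 * 5 * 4 * 3 * 2 * 1
= 362880

362880


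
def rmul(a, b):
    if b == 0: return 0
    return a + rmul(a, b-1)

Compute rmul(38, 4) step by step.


rmul(38, 4) = 38 + rmul(38, 3)
rmul(38, 3) = 38 + rmul(38, 2)
rmul(38, 2) = 38 + rmul(38, 1)
rmul(38, 1) = 38 + rmul(38, 0)
rmul(38, 0) = 0  (base case)
Total: 38 + 38 + 38 + 38 + 0 = 152

152


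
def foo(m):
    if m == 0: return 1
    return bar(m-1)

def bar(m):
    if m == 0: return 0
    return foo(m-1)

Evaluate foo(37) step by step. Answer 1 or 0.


foo(37) = bar(36)
bar(36) = foo(35)
foo(35) = bar(34)
bar(34) = foo(33)
foo(33) = bar(32)
bar(32) = foo(31)
foo(31) = bar(30)
bar(30) = foo(29)
foo(29) = bar(28)
bar(28) = foo(27)
foo(27) = bar(26)
bar(26) = foo(25)
foo(25) = bar(24)
bar(24) = foo(23)
foo(23) = bar(22)
bar(22) = foo(21)
foo(21) = bar(20)
bar(20) = foo(19)
foo(19) = bar(18)
bar(18) = foo(17)
foo(17) = bar(16)
bar(16) = foo(15)
foo(15) = bar(14)
bar(14) = foo(13)
foo(13) = bar(12)
bar(12) = foo(11)
foo(11) = bar(10)
bar(10) = foo(9)
foo(9) = bar(8)
bar(8) = foo(7)
foo(7) = bar(6)
bar(6) = foo(5)
foo(5) = bar(4)
bar(4) = foo(3)
foo(3) = bar(2)
bar(2) = foo(1)
foo(1) = bar(0)
bar(0) = 0  (base case)
Result: 0

0


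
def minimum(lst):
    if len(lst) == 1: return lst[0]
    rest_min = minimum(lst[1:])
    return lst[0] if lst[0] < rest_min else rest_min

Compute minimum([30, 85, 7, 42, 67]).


minimum([30, 85, 7, 42, 67]): compare 30 with minimum([85, 7, 42, 67])
minimum([85, 7, 42, 67]): compare 85 with minimum([7, 42, 67])
minimum([7, 42, 67]): compare 7 with minimum([42, 67])
minimum([42, 67]): compare 42 with minimum([67])
minimum([67]) = 67  (base case)
Compare 42 with 67 -> 42
Compare 7 with 42 -> 7
Compare 85 with 7 -> 7
Compare 30 with 7 -> 7

7


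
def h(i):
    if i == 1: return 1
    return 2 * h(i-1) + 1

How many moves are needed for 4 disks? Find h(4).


h(4) = 2 * h(3) + 1
h(3) = 2 * h(2) + 1
h(2) = 2 * h(1) + 1
h(1) = 1  (base case)
h(2) = 2 * 1 + 1 = 3
h(3) = 2 * 3 + 1 = 7
h(4) = 2 * 7 + 1 = 15

15


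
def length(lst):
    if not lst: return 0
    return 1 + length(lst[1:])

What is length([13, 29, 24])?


length([13, 29, 24]) = 1 + length([29, 24])
length([29, 24]) = 1 + length([24])
length([24]) = 1 + length([])
length([]) = 0  (base case)
Unwinding: 1 + 1 + 1 + 0 = 3

3


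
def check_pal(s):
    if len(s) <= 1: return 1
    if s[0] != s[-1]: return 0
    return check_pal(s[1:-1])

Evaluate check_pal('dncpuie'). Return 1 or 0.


check_pal('dncpuie'): s[0]='d' != s[-1]='e' -> return 0
Result: 0 (not a palindrome)

0


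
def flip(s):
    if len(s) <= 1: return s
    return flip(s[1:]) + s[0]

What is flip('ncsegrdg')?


flip('ncsegrdg') = flip('csegrdg') + 'n'
flip('csegrdg') = flip('segrdg') + 'c'
flip('segrdg') = flip('egrdg') + 's'
flip('egrdg') = flip('grdg') + 'e'
flip('grdg') = flip('rdg') + 'g'
flip('rdg') = flip('dg') + 'r'
flip('dg') = flip('g') + 'd'
flip('g') = 'g'  (base case)
Concatenating: 'g' + 'd' + 'r' + 'g' + 'e' + 's' + 'c' + 'n' = 'gdrgescn'

gdrgescn


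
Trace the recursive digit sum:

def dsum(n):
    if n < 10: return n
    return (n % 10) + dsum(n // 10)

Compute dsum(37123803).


dsum(37123803) = 3 + dsum(3712380)
dsum(3712380) = 0 + dsum(371238)
dsum(371238) = 8 + dsum(37123)
dsum(37123) = 3 + dsum(3712)
dsum(3712) = 2 + dsum(371)
dsum(371) = 1 + dsum(37)
dsum(37) = 7 + dsum(3)
dsum(3) = 3  (base case)
Total: 3 + 0 + 8 + 3 + 2 + 1 + 7 + 3 = 27

27


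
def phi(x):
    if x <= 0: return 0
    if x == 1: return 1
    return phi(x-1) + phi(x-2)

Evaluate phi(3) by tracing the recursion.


Computing phi(3) bottom-up:
phi(0) = 0
phi(1) = 1
phi(2) = phi(1) + phi(0) = 1 + 0 = 1
phi(3) = phi(2) + phi(1) = 1 + 1 = 2

2


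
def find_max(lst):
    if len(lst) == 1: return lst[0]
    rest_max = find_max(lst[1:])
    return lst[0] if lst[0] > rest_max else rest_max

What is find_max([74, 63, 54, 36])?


find_max([74, 63, 54, 36]): compare 74 with find_max([63, 54, 36])
find_max([63, 54, 36]): compare 63 with find_max([54, 36])
find_max([54, 36]): compare 54 with find_max([36])
find_max([36]) = 36  (base case)
Compare 54 with 36 -> 54
Compare 63 with 54 -> 63
Compare 74 with 63 -> 74

74


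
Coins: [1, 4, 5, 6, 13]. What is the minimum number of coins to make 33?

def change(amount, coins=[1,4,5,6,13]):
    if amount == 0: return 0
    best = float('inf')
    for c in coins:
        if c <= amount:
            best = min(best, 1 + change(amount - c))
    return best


Building up with DP:
change(0) = 0
change(1) = min(1+change(0)=1+0=1) = 1
change(2) = min(1+change(1)=1+1=2) = 2
change(3) = min(1+change(2)=1+2=3) = 3
change(4) = min(1+change(3)=1+3=4, 1+change(0)=1+0=1) = 1
change(5) = min(1+change(4)=1+1=2, 1+change(1)=1+1=2, 1+change(0)=1+0=1) = 1
change(6) = min(1+change(5)=1+1=2, 1+change(2)=1+2=3, 1+change(1)=1+1=2, 1+change(0)=1+0=1) = 1
change(7) = min(1+change(6)=1+1=2, 1+change(3)=1+3=4, 1+change(2)=1+2=3, 1+change(1)=1+1=2) = 2
change(8) = min(1+change(7)=1+2=3, 1+change(4)=1+1=2, 1+change(3)=1+3=4, 1+change(2)=1+2=3) = 2
change(9) = min(1+change(8)=1+2=3, 1+change(5)=1+1=2, 1+change(4)=1+1=2, 1+change(3)=1+3=4) = 2
change(10) = min(1+change(9)=1+2=3, 1+change(6)=1+1=2, 1+change(5)=1+1=2, 1+change(4)=1+1=2) = 2
change(11) = min(1+change(10)=1+2=3, 1+change(7)=1+2=3, 1+change(6)=1+1=2, 1+change(5)=1+1=2) = 2
change(12) = min(1+change(11)=1+2=3, 1+change(8)=1+2=3, 1+change(7)=1+2=3, 1+change(6)=1+1=2) = 2
change(13) = min(1+change(12)=1+2=3, 1+change(9)=1+2=3, 1+change(8)=1+2=3, 1+change(7)=1+2=3, 1+change(0)=1+0=1) = 1
change(14) = min(1+change(13)=1+1=2, 1+change(10)=1+2=3, 1+change(9)=1+2=3, 1+change(8)=1+2=3, 1+change(1)=1+1=2) = 2
change(15) = min(1+change(14)=1+2=3, 1+change(11)=1+2=3, 1+change(10)=1+2=3, 1+change(9)=1+2=3, 1+change(2)=1+2=3) = 3
change(16) = min(1+change(15)=1+3=4, 1+change(12)=1+2=3, 1+change(11)=1+2=3, 1+change(10)=1+2=3, 1+change(3)=1+3=4) = 3
change(17) = min(1+change(16)=1+3=4, 1+change(13)=1+1=2, 1+change(12)=1+2=3, 1+change(11)=1+2=3, 1+change(4)=1+1=2) = 2
change(18) = min(1+change(17)=1+2=3, 1+change(14)=1+2=3, 1+change(13)=1+1=2, 1+change(12)=1+2=3, 1+change(5)=1+1=2) = 2
change(19) = min(1+change(18)=1+2=3, 1+change(15)=1+3=4, 1+change(14)=1+2=3, 1+change(13)=1+1=2, 1+change(6)=1+1=2) = 2
change(20) = min(1+change(19)=1+2=3, 1+change(16)=1+3=4, 1+change(15)=1+3=4, 1+change(14)=1+2=3, 1+change(7)=1+2=3) = 3
change(21) = min(1+change(20)=1+3=4, 1+change(17)=1+2=3, 1+change(16)=1+3=4, 1+change(15)=1+3=4, 1+change(8)=1+2=3) = 3
change(22) = min(1+change(21)=1+3=4, 1+change(18)=1+2=3, 1+change(17)=1+2=3, 1+change(16)=1+3=4, 1+change(9)=1+2=3) = 3
change(23) = min(1+change(22)=1+3=4, 1+change(19)=1+2=3, 1+change(18)=1+2=3, 1+change(17)=1+2=3, 1+change(10)=1+2=3) = 3
change(24) = min(1+change(23)=1+3=4, 1+change(20)=1+3=4, 1+change(19)=1+2=3, 1+change(18)=1+2=3, 1+change(11)=1+2=3) = 3
change(25) = min(1+change(24)=1+3=4, 1+change(21)=1+3=4, 1+change(20)=1+3=4, 1+change(19)=1+2=3, 1+change(12)=1+2=3) = 3
change(26) = min(1+change(25)=1+3=4, 1+change(22)=1+3=4, 1+change(21)=1+3=4, 1+change(20)=1+3=4, 1+change(13)=1+1=2) = 2
change(27) = min(1+change(26)=1+2=3, 1+change(23)=1+3=4, 1+change(22)=1+3=4, 1+change(21)=1+3=4, 1+change(14)=1+2=3) = 3
change(28) = min(1+change(27)=1+3=4, 1+change(24)=1+3=4, 1+change(23)=1+3=4, 1+change(22)=1+3=4, 1+change(15)=1+3=4) = 4
change(29) = min(1+change(28)=1+4=5, 1+change(25)=1+3=4, 1+change(24)=1+3=4, 1+change(23)=1+3=4, 1+change(16)=1+3=4) = 4
change(30) = min(1+change(29)=1+4=5, 1+change(26)=1+2=3, 1+change(25)=1+3=4, 1+change(24)=1+3=4, 1+change(17)=1+2=3) = 3
change(31) = min(1+change(30)=1+3=4, 1+change(27)=1+3=4, 1+change(26)=1+2=3, 1+change(25)=1+3=4, 1+change(18)=1+2=3) = 3
change(32) = min(1+change(31)=1+3=4, 1+change(28)=1+4=5, 1+change(27)=1+3=4, 1+change(26)=1+2=3, 1+change(19)=1+2=3) = 3
change(33) = min(1+change(32)=1+3=4, 1+change(29)=1+4=5, 1+change(28)=1+4=5, 1+change(27)=1+3=4, 1+change(20)=1+3=4) = 4

4
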